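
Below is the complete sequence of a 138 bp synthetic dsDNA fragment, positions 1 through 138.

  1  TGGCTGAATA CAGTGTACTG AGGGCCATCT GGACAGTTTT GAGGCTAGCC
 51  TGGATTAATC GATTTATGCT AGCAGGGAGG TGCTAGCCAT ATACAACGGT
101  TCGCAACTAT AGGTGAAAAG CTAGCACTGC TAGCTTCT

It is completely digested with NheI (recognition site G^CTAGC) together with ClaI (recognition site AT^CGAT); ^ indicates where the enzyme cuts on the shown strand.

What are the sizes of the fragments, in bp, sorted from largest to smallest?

44, 38, 15, 14, 9, 9, 9 bp

NheI sites (GCTAGC) start at positions 44, 68, 82, 120, 129.
NheI cuts after the first base of each site, so after positions 44, 68, 82, 120, 129.
The ClaI site (ATCGAT) starts at position 58.
ClaI cuts after base 2 of each site, so after position 59.
Combined cut positions: 44, 59, 68, 82, 120, 129.
Linear molecule, 6 cuts → 7 fragments:
  1–44 → 44 bp
  45–59 → 15 bp
  60–68 → 9 bp
  69–82 → 14 bp
  83–120 → 38 bp
  121–129 → 9 bp
  130–138 → 9 bp
Sorted largest to smallest: 44, 38, 15, 14, 9, 9, 9 bp.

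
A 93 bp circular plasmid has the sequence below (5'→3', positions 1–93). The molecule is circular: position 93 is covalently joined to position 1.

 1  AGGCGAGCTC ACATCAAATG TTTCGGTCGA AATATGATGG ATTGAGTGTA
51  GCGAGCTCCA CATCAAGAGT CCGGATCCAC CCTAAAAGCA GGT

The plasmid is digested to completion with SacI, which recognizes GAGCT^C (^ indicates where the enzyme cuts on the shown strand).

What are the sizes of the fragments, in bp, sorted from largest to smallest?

48, 45 bp

SacI sites (GAGCTC) start at positions 5, 53.
SacI cuts after base 5 of each site (before the last base), so after positions 9, 57.
Circular molecule, 2 cuts → 2 fragments:
  10–57 → 48 bp
  58–93 then 1–9 → 36 + 9 = 45 bp
Sorted largest to smallest: 48, 45 bp.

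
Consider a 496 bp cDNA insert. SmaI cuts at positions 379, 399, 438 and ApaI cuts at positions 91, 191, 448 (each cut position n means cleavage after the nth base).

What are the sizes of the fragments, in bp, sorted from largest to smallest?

188, 100, 91, 48, 39, 20, 10 bp

Combined cut positions (sorted): 91, 191, 379, 399, 438, 448.
Linear molecule, 6 cuts → 7 fragments:
  91 − 0 = 91 bp
  191 − 91 = 100 bp
  379 − 191 = 188 bp
  399 − 379 = 20 bp
  438 − 399 = 39 bp
  448 − 438 = 10 bp
  496 − 448 = 48 bp
Sorted largest to smallest: 188, 100, 91, 48, 39, 20, 10 bp.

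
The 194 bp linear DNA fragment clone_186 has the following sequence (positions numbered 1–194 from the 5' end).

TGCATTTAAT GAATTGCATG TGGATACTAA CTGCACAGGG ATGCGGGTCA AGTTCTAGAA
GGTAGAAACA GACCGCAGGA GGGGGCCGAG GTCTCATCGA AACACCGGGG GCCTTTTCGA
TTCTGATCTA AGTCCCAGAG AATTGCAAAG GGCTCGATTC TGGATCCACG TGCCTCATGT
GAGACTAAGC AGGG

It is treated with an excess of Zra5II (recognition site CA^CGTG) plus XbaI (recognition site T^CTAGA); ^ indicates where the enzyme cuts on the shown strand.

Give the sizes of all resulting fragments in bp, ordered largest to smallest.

The Zra5II site (CACGTG) starts at position 167.
Zra5II cuts after base 2 of each site, so after position 168.
The XbaI site (TCTAGA) starts at position 54.
XbaI cuts after the first base of each site, so after position 54.
Combined cut positions: 54, 168.
Linear molecule, 2 cuts → 3 fragments:
  1–54 → 54 bp
  55–168 → 114 bp
  169–194 → 26 bp
Sorted largest to smallest: 114, 54, 26 bp.

114, 54, 26 bp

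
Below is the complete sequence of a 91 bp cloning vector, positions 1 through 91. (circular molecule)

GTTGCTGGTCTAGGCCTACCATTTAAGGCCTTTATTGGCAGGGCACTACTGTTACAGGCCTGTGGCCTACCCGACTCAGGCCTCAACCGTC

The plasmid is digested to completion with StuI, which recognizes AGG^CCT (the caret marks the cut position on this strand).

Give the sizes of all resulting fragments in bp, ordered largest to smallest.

30, 25, 22, 14 bp

StuI sites (AGGCCT) start at positions 12, 26, 56, 78.
StuI cuts after base 3 of each site, so after positions 14, 28, 58, 80.
Circular molecule, 4 cuts → 4 fragments:
  15–28 → 14 bp
  29–58 → 30 bp
  59–80 → 22 bp
  81–91 then 1–14 → 11 + 14 = 25 bp
Sorted largest to smallest: 30, 25, 22, 14 bp.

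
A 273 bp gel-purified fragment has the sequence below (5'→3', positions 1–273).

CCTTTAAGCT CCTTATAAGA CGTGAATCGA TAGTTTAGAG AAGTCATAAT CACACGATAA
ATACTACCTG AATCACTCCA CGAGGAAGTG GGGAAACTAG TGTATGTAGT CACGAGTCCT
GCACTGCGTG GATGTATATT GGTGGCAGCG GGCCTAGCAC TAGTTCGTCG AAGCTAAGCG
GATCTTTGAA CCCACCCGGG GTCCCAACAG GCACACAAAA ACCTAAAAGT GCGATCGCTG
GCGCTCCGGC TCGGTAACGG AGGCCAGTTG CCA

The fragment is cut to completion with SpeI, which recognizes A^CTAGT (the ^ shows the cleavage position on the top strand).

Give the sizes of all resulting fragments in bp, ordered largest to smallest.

SpeI sites (ACTAGT) start at positions 96, 159.
SpeI cuts after the first base of each site, so after positions 96, 159.
Linear molecule, 2 cuts → 3 fragments:
  1–96 → 96 bp
  97–159 → 63 bp
  160–273 → 114 bp
Sorted largest to smallest: 114, 96, 63 bp.

114, 96, 63 bp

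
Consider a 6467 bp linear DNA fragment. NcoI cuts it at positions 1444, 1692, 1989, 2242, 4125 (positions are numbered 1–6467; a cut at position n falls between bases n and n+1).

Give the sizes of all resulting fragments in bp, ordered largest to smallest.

2342, 1883, 1444, 297, 253, 248 bp

Linear molecule, 5 cuts → 6 fragments:
  1444 − 0 = 1444 bp
  1692 − 1444 = 248 bp
  1989 − 1692 = 297 bp
  2242 − 1989 = 253 bp
  4125 − 2242 = 1883 bp
  6467 − 4125 = 2342 bp
Sorted largest to smallest: 2342, 1883, 1444, 297, 253, 248 bp.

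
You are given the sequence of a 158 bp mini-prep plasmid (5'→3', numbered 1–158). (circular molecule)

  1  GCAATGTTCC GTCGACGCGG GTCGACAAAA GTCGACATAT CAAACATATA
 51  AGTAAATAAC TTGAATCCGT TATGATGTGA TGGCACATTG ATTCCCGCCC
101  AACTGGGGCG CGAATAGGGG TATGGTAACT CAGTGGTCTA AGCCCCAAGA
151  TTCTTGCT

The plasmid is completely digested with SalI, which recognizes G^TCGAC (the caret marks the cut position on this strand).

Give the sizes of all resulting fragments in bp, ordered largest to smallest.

138, 10, 10 bp

SalI sites (GTCGAC) start at positions 11, 21, 31.
SalI cuts after the first base of each site, so after positions 11, 21, 31.
Circular molecule, 3 cuts → 3 fragments:
  12–21 → 10 bp
  22–31 → 10 bp
  32–158 then 1–11 → 127 + 11 = 138 bp
Sorted largest to smallest: 138, 10, 10 bp.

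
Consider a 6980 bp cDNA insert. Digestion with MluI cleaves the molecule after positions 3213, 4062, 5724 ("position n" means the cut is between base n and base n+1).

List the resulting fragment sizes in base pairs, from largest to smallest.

Linear molecule, 3 cuts → 4 fragments:
  3213 − 0 = 3213 bp
  4062 − 3213 = 849 bp
  5724 − 4062 = 1662 bp
  6980 − 5724 = 1256 bp
Sorted largest to smallest: 3213, 1662, 1256, 849 bp.

3213, 1662, 1256, 849 bp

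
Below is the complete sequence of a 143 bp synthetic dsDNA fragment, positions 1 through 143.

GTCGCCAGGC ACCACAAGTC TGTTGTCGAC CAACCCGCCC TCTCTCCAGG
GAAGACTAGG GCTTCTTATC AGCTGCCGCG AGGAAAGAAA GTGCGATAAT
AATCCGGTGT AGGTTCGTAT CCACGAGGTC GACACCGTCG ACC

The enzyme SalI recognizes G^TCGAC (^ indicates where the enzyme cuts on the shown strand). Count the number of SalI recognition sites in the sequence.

3

GTCGAC occurs starting at positions 25, 128, 137.
SalI cuts at 3 sites.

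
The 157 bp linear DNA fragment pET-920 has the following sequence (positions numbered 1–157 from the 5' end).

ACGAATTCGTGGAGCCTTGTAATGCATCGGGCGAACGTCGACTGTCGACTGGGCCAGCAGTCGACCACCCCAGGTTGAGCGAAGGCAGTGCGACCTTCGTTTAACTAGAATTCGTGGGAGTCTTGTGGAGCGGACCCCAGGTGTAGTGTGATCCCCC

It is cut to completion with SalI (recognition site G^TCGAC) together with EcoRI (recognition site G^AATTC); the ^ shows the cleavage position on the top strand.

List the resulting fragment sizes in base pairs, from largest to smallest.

SalI sites (GTCGAC) start at positions 37, 44, 60.
SalI cuts after the first base of each site, so after positions 37, 44, 60.
EcoRI sites (GAATTC) start at positions 3, 108.
EcoRI cuts after the first base of each site, so after positions 3, 108.
Combined cut positions: 3, 37, 44, 60, 108.
Linear molecule, 5 cuts → 6 fragments:
  1–3 → 3 bp
  4–37 → 34 bp
  38–44 → 7 bp
  45–60 → 16 bp
  61–108 → 48 bp
  109–157 → 49 bp
Sorted largest to smallest: 49, 48, 34, 16, 7, 3 bp.

49, 48, 34, 16, 7, 3 bp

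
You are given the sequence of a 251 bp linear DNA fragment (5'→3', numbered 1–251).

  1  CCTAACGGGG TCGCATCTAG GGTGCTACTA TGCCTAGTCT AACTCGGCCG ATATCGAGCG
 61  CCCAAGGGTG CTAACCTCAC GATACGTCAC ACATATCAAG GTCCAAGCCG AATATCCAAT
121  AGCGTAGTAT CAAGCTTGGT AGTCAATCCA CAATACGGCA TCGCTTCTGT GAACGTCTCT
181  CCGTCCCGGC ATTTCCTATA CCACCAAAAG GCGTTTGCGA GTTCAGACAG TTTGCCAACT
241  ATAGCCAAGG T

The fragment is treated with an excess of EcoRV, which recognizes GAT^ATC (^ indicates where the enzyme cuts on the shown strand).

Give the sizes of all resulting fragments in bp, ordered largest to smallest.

The EcoRV site (GATATC) starts at position 50.
EcoRV cuts after base 3 of each site, so after position 52.
Linear molecule, 1 cut → 2 fragments:
  1–52 → 52 bp
  53–251 → 199 bp
Sorted largest to smallest: 199, 52 bp.

199, 52 bp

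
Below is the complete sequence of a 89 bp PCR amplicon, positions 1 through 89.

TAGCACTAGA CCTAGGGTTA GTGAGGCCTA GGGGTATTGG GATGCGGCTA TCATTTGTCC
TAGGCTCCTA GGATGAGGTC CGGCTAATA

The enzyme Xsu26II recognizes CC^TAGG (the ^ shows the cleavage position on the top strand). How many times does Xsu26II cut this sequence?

CCTAGG occurs starting at positions 11, 27, 59, 67.
Xsu26II cuts at 4 sites.

4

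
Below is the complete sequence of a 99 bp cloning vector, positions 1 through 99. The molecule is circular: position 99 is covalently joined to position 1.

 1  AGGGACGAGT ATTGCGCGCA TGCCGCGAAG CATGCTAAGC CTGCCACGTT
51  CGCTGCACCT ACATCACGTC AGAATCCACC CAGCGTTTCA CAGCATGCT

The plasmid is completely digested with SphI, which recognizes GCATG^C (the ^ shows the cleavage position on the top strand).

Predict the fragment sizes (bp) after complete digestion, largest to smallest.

SphI sites (GCATGC) start at positions 18, 30, 93.
SphI cuts after base 5 of each site (before the last base), so after positions 22, 34, 97.
Circular molecule, 3 cuts → 3 fragments:
  23–34 → 12 bp
  35–97 → 63 bp
  98–99 then 1–22 → 2 + 22 = 24 bp
Sorted largest to smallest: 63, 24, 12 bp.

63, 24, 12 bp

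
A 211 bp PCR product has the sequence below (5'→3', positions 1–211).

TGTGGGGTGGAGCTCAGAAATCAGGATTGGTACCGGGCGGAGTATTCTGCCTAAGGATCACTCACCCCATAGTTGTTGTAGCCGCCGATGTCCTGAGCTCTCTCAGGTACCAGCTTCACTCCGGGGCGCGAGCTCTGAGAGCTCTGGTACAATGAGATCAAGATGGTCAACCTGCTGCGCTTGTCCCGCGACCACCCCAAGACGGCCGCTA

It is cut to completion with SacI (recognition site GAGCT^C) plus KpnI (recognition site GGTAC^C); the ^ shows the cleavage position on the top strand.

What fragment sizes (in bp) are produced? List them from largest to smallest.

68, 66, 24, 19, 14, 11, 9 bp

SacI sites (GAGCTC) start at positions 10, 95, 130, 139.
SacI cuts after base 5 of each site (before the last base), so after positions 14, 99, 134, 143.
KpnI sites (GGTACC) start at positions 29, 106.
KpnI cuts after base 5 of each site (before the last base), so after positions 33, 110.
Combined cut positions: 14, 33, 99, 110, 134, 143.
Linear molecule, 6 cuts → 7 fragments:
  1–14 → 14 bp
  15–33 → 19 bp
  34–99 → 66 bp
  100–110 → 11 bp
  111–134 → 24 bp
  135–143 → 9 bp
  144–211 → 68 bp
Sorted largest to smallest: 68, 66, 24, 19, 14, 11, 9 bp.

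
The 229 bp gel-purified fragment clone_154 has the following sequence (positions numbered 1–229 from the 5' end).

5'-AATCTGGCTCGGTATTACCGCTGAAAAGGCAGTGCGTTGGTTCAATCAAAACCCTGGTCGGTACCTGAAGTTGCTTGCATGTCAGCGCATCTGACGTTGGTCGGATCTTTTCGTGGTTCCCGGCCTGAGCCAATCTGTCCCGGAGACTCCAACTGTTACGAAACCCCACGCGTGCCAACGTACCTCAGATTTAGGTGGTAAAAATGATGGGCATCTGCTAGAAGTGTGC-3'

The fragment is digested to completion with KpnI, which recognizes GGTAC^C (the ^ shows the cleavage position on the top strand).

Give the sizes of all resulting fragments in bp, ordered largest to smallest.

165, 64 bp

The KpnI site (GGTACC) starts at position 60.
KpnI cuts after base 5 of each site (before the last base), so after position 64.
Linear molecule, 1 cut → 2 fragments:
  1–64 → 64 bp
  65–229 → 165 bp
Sorted largest to smallest: 165, 64 bp.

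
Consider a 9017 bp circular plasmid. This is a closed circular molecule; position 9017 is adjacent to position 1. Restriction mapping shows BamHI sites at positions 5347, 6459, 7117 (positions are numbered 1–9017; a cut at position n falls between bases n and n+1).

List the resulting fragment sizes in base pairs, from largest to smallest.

7247, 1112, 658 bp

Circular molecule, 3 cuts → 3 fragments:
  6459 − 5347 = 1112 bp
  7117 − 6459 = 658 bp
  wrap: 9017 − 7117 + 5347 = 7247 bp
Sorted largest to smallest: 7247, 1112, 658 bp.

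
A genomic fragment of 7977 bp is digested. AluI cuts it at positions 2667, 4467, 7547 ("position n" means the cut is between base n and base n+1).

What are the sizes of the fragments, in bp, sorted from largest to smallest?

Linear molecule, 3 cuts → 4 fragments:
  2667 − 0 = 2667 bp
  4467 − 2667 = 1800 bp
  7547 − 4467 = 3080 bp
  7977 − 7547 = 430 bp
Sorted largest to smallest: 3080, 2667, 1800, 430 bp.

3080, 2667, 1800, 430 bp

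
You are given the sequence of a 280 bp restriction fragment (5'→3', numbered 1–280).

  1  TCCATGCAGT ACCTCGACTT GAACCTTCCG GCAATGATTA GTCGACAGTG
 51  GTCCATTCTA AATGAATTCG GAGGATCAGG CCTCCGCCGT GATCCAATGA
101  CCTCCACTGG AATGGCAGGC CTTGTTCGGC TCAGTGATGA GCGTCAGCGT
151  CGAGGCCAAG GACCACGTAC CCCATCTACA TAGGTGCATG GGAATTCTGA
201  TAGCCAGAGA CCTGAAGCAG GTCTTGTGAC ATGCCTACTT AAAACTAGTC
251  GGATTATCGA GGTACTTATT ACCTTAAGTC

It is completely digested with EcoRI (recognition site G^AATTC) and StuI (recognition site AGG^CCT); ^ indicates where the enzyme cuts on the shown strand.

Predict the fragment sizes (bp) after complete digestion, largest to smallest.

EcoRI sites (GAATTC) start at positions 64, 192.
EcoRI cuts after the first base of each site, so after positions 64, 192.
StuI sites (AGGCCT) start at positions 78, 117.
StuI cuts after base 3 of each site, so after positions 80, 119.
Combined cut positions: 64, 80, 119, 192.
Linear molecule, 4 cuts → 5 fragments:
  1–64 → 64 bp
  65–80 → 16 bp
  81–119 → 39 bp
  120–192 → 73 bp
  193–280 → 88 bp
Sorted largest to smallest: 88, 73, 64, 39, 16 bp.

88, 73, 64, 39, 16 bp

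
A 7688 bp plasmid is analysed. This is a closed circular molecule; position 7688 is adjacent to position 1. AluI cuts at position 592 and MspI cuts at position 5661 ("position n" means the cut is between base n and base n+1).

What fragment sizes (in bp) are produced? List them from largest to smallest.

5069, 2619 bp

Combined cut positions (sorted): 592, 5661.
Circular molecule, 2 cuts → 2 fragments:
  5661 − 592 = 5069 bp
  wrap: 7688 − 5661 + 592 = 2619 bp
Sorted largest to smallest: 5069, 2619 bp.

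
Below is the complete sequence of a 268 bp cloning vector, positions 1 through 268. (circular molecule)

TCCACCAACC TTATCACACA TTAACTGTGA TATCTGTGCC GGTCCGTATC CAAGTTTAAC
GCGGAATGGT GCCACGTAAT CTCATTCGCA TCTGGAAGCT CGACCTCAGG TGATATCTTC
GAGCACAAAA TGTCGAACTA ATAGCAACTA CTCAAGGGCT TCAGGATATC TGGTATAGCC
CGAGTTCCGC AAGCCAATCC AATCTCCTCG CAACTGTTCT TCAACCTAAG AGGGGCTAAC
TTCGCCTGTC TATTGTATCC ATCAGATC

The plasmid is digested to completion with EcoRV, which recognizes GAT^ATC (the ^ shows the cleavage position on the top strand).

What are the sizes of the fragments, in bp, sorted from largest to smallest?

EcoRV sites (GATATC) start at positions 29, 112, 165.
EcoRV cuts after base 3 of each site, so after positions 31, 114, 167.
Circular molecule, 3 cuts → 3 fragments:
  32–114 → 83 bp
  115–167 → 53 bp
  168–268 then 1–31 → 101 + 31 = 132 bp
Sorted largest to smallest: 132, 83, 53 bp.

132, 83, 53 bp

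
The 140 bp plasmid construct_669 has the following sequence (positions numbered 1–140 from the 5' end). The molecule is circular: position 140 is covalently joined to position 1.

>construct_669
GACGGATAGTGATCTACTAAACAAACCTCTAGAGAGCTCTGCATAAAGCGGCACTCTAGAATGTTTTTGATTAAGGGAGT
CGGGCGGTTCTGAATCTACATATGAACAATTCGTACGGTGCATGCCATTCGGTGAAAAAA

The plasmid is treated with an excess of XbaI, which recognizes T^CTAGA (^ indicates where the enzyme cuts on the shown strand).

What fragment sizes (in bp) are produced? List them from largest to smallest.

113, 27 bp

XbaI sites (TCTAGA) start at positions 28, 55.
XbaI cuts after the first base of each site, so after positions 28, 55.
Circular molecule, 2 cuts → 2 fragments:
  29–55 → 27 bp
  56–140 then 1–28 → 85 + 28 = 113 bp
Sorted largest to smallest: 113, 27 bp.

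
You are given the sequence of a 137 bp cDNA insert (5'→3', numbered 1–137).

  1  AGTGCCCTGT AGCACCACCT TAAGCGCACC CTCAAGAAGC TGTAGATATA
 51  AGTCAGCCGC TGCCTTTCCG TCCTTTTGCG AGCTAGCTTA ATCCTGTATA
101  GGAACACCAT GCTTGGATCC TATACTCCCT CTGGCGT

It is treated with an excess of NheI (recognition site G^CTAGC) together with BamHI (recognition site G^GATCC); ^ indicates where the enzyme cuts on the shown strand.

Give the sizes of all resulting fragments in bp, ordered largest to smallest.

82, 33, 22 bp

The NheI site (GCTAGC) starts at position 82.
NheI cuts after the first base of each site, so after position 82.
The BamHI site (GGATCC) starts at position 115.
BamHI cuts after the first base of each site, so after position 115.
Combined cut positions: 82, 115.
Linear molecule, 2 cuts → 3 fragments:
  1–82 → 82 bp
  83–115 → 33 bp
  116–137 → 22 bp
Sorted largest to smallest: 82, 33, 22 bp.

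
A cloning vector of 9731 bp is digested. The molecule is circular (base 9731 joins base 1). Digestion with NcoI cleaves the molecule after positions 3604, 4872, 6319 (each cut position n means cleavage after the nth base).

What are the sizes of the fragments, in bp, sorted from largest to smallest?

Circular molecule, 3 cuts → 3 fragments:
  4872 − 3604 = 1268 bp
  6319 − 4872 = 1447 bp
  wrap: 9731 − 6319 + 3604 = 7016 bp
Sorted largest to smallest: 7016, 1447, 1268 bp.

7016, 1447, 1268 bp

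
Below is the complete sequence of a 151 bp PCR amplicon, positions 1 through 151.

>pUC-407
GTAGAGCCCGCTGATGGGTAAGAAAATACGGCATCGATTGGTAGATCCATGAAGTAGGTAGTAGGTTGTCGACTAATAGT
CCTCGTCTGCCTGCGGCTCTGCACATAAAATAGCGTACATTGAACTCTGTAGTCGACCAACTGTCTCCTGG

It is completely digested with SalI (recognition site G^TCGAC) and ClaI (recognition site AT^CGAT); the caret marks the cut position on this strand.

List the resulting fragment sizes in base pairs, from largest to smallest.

64, 34, 34, 19 bp

SalI sites (GTCGAC) start at positions 68, 132.
SalI cuts after the first base of each site, so after positions 68, 132.
The ClaI site (ATCGAT) starts at position 33.
ClaI cuts after base 2 of each site, so after position 34.
Combined cut positions: 34, 68, 132.
Linear molecule, 3 cuts → 4 fragments:
  1–34 → 34 bp
  35–68 → 34 bp
  69–132 → 64 bp
  133–151 → 19 bp
Sorted largest to smallest: 64, 34, 34, 19 bp.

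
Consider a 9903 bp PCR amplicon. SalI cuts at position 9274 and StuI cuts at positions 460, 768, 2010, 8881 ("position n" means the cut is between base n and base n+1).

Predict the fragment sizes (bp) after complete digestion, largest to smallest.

6871, 1242, 629, 460, 393, 308 bp

Combined cut positions (sorted): 460, 768, 2010, 8881, 9274.
Linear molecule, 5 cuts → 6 fragments:
  460 − 0 = 460 bp
  768 − 460 = 308 bp
  2010 − 768 = 1242 bp
  8881 − 2010 = 6871 bp
  9274 − 8881 = 393 bp
  9903 − 9274 = 629 bp
Sorted largest to smallest: 6871, 1242, 629, 460, 393, 308 bp.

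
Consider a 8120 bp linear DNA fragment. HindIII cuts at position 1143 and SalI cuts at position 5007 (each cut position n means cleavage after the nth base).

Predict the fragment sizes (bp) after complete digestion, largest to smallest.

3864, 3113, 1143 bp

Combined cut positions (sorted): 1143, 5007.
Linear molecule, 2 cuts → 3 fragments:
  1143 − 0 = 1143 bp
  5007 − 1143 = 3864 bp
  8120 − 5007 = 3113 bp
Sorted largest to smallest: 3864, 3113, 1143 bp.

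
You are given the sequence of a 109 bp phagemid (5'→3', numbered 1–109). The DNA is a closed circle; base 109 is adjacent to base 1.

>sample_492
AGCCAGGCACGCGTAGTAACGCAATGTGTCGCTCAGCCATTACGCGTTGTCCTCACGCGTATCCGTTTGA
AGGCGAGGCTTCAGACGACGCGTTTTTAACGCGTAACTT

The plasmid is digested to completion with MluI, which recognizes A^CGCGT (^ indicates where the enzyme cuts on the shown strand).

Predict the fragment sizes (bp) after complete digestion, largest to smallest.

33, 33, 19, 13, 11 bp

MluI sites (ACGCGT) start at positions 9, 42, 55, 88, 99.
MluI cuts after the first base of each site, so after positions 9, 42, 55, 88, 99.
Circular molecule, 5 cuts → 5 fragments:
  10–42 → 33 bp
  43–55 → 13 bp
  56–88 → 33 bp
  89–99 → 11 bp
  100–109 then 1–9 → 10 + 9 = 19 bp
Sorted largest to smallest: 33, 33, 19, 13, 11 bp.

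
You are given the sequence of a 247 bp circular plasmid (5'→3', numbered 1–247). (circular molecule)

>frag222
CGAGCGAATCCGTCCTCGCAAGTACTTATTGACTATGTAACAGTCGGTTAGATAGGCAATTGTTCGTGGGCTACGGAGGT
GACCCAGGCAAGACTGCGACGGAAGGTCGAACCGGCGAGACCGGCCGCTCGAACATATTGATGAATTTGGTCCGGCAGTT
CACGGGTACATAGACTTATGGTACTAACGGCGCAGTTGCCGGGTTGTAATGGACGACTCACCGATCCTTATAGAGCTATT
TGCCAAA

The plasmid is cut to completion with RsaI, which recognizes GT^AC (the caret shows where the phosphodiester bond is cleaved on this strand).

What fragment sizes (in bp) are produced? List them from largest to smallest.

RsaI sites (GTAC) start at positions 22, 166, 181.
RsaI cuts after base 2 of each site, so after positions 23, 167, 182.
Circular molecule, 3 cuts → 3 fragments:
  24–167 → 144 bp
  168–182 → 15 bp
  183–247 then 1–23 → 65 + 23 = 88 bp
Sorted largest to smallest: 144, 88, 15 bp.

144, 88, 15 bp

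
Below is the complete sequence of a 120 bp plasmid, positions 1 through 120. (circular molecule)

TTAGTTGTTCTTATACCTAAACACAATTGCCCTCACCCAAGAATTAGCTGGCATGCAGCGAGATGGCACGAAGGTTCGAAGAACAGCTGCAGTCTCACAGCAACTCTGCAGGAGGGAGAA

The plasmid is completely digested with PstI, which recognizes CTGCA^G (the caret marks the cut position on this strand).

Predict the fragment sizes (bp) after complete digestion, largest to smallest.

PstI sites (CTGCAG) start at positions 87, 106.
PstI cuts after base 5 of each site (before the last base), so after positions 91, 110.
Circular molecule, 2 cuts → 2 fragments:
  92–110 → 19 bp
  111–120 then 1–91 → 10 + 91 = 101 bp
Sorted largest to smallest: 101, 19 bp.

101, 19 bp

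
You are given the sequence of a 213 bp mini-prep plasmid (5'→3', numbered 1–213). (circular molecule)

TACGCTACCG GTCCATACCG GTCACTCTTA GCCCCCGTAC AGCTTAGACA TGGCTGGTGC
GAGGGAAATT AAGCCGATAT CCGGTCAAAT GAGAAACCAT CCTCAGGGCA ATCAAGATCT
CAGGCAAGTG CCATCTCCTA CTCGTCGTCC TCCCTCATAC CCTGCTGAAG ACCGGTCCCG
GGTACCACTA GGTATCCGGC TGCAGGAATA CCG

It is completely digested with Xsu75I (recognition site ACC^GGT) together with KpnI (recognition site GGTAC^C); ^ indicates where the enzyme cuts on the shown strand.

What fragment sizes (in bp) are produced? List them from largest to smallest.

154, 37, 12, 10 bp

Xsu75I sites (ACCGGT) start at positions 7, 17, 171.
Xsu75I cuts after base 3 of each site, so after positions 9, 19, 173.
The KpnI site (GGTACC) starts at position 181.
KpnI cuts after base 5 of each site (before the last base), so after position 185.
Combined cut positions: 9, 19, 173, 185.
Circular molecule, 4 cuts → 4 fragments:
  10–19 → 10 bp
  20–173 → 154 bp
  174–185 → 12 bp
  186–213 then 1–9 → 28 + 9 = 37 bp
Sorted largest to smallest: 154, 37, 12, 10 bp.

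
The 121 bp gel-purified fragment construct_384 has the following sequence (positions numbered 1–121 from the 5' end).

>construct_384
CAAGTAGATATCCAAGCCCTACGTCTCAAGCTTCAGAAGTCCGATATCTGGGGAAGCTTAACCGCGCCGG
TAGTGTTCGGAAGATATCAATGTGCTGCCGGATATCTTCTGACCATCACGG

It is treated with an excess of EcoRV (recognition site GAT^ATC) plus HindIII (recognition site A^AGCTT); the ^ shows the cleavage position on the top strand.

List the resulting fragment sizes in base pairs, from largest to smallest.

EcoRV sites (GATATC) start at positions 7, 43, 83, 101.
EcoRV cuts after base 3 of each site, so after positions 9, 45, 85, 103.
HindIII sites (AAGCTT) start at positions 28, 54.
HindIII cuts after the first base of each site, so after positions 28, 54.
Combined cut positions: 9, 28, 45, 54, 85, 103.
Linear molecule, 6 cuts → 7 fragments:
  1–9 → 9 bp
  10–28 → 19 bp
  29–45 → 17 bp
  46–54 → 9 bp
  55–85 → 31 bp
  86–103 → 18 bp
  104–121 → 18 bp
Sorted largest to smallest: 31, 19, 18, 18, 17, 9, 9 bp.

31, 19, 18, 18, 17, 9, 9 bp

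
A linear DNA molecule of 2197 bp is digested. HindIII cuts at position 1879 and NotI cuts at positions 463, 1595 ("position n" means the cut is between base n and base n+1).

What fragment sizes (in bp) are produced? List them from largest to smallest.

1132, 463, 318, 284 bp

Combined cut positions (sorted): 463, 1595, 1879.
Linear molecule, 3 cuts → 4 fragments:
  463 − 0 = 463 bp
  1595 − 463 = 1132 bp
  1879 − 1595 = 284 bp
  2197 − 1879 = 318 bp
Sorted largest to smallest: 1132, 463, 318, 284 bp.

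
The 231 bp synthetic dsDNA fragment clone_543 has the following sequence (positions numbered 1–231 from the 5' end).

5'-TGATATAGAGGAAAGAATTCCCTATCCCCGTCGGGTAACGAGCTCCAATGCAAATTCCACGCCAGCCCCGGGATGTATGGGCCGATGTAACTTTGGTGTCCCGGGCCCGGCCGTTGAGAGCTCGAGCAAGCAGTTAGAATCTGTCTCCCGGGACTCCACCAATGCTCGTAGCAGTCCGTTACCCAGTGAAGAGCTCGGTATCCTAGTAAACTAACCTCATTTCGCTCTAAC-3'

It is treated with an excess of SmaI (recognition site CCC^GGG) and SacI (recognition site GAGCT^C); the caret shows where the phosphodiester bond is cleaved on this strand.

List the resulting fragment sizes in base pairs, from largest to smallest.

46, 44, 36, 33, 27, 25, 20 bp

SmaI sites (CCCGGG) start at positions 67, 100, 147.
SmaI cuts after base 3 of each site, so after positions 69, 102, 149.
SacI sites (GAGCTC) start at positions 40, 118, 191.
SacI cuts after base 5 of each site (before the last base), so after positions 44, 122, 195.
Combined cut positions: 44, 69, 102, 122, 149, 195.
Linear molecule, 6 cuts → 7 fragments:
  1–44 → 44 bp
  45–69 → 25 bp
  70–102 → 33 bp
  103–122 → 20 bp
  123–149 → 27 bp
  150–195 → 46 bp
  196–231 → 36 bp
Sorted largest to smallest: 46, 44, 36, 33, 27, 25, 20 bp.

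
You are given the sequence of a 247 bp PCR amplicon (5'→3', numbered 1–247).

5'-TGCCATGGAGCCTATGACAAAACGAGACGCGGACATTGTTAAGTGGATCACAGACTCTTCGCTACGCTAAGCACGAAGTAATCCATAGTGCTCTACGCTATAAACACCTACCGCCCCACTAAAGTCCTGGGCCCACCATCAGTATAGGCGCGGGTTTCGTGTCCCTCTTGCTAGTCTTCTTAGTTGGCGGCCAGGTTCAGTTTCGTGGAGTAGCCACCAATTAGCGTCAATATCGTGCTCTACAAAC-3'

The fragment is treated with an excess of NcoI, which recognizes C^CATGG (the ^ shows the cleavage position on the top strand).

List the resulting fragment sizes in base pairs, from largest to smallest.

244, 3 bp

The NcoI site (CCATGG) starts at position 3.
NcoI cuts after the first base of each site, so after position 3.
Linear molecule, 1 cut → 2 fragments:
  1–3 → 3 bp
  4–247 → 244 bp
Sorted largest to smallest: 244, 3 bp.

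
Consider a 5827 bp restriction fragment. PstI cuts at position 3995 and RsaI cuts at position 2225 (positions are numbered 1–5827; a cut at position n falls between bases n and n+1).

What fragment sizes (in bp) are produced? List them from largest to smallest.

Combined cut positions (sorted): 2225, 3995.
Linear molecule, 2 cuts → 3 fragments:
  2225 − 0 = 2225 bp
  3995 − 2225 = 1770 bp
  5827 − 3995 = 1832 bp
Sorted largest to smallest: 2225, 1832, 1770 bp.

2225, 1832, 1770 bp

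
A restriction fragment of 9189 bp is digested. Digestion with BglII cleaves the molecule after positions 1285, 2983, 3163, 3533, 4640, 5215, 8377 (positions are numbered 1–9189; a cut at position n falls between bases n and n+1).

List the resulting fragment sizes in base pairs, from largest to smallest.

Linear molecule, 7 cuts → 8 fragments:
  1285 − 0 = 1285 bp
  2983 − 1285 = 1698 bp
  3163 − 2983 = 180 bp
  3533 − 3163 = 370 bp
  4640 − 3533 = 1107 bp
  5215 − 4640 = 575 bp
  8377 − 5215 = 3162 bp
  9189 − 8377 = 812 bp
Sorted largest to smallest: 3162, 1698, 1285, 1107, 812, 575, 370, 180 bp.

3162, 1698, 1285, 1107, 812, 575, 370, 180 bp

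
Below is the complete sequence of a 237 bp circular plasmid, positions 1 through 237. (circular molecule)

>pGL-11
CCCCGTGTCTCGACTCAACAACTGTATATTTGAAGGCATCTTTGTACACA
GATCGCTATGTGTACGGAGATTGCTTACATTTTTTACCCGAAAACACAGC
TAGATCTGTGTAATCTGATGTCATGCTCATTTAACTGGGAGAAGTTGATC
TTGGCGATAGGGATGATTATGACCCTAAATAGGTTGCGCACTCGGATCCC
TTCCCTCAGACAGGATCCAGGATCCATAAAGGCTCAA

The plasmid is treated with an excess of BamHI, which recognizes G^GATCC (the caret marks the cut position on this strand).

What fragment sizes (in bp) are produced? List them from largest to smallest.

BamHI sites (GGATCC) start at positions 194, 213, 220.
BamHI cuts after the first base of each site, so after positions 194, 213, 220.
Circular molecule, 3 cuts → 3 fragments:
  195–213 → 19 bp
  214–220 → 7 bp
  221–237 then 1–194 → 17 + 194 = 211 bp
Sorted largest to smallest: 211, 19, 7 bp.

211, 19, 7 bp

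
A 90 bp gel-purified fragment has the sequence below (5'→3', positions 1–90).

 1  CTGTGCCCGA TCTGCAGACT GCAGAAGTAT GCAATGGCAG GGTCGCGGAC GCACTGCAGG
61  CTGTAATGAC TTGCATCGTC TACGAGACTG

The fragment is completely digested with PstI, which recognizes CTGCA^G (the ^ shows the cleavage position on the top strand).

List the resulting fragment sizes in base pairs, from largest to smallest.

PstI sites (CTGCAG) start at positions 12, 19, 54.
PstI cuts after base 5 of each site (before the last base), so after positions 16, 23, 58.
Linear molecule, 3 cuts → 4 fragments:
  1–16 → 16 bp
  17–23 → 7 bp
  24–58 → 35 bp
  59–90 → 32 bp
Sorted largest to smallest: 35, 32, 16, 7 bp.

35, 32, 16, 7 bp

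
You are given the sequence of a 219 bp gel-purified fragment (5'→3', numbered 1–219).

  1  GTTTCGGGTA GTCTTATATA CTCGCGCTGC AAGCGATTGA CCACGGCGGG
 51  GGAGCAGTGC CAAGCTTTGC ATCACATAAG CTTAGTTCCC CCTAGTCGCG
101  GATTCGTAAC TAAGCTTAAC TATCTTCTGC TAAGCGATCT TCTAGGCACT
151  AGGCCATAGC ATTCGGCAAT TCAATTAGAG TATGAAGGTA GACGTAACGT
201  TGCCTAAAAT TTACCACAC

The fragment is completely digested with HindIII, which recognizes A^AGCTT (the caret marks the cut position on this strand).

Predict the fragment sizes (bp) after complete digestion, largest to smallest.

HindIII sites (AAGCTT) start at positions 62, 78, 112.
HindIII cuts after the first base of each site, so after positions 62, 78, 112.
Linear molecule, 3 cuts → 4 fragments:
  1–62 → 62 bp
  63–78 → 16 bp
  79–112 → 34 bp
  113–219 → 107 bp
Sorted largest to smallest: 107, 62, 34, 16 bp.

107, 62, 34, 16 bp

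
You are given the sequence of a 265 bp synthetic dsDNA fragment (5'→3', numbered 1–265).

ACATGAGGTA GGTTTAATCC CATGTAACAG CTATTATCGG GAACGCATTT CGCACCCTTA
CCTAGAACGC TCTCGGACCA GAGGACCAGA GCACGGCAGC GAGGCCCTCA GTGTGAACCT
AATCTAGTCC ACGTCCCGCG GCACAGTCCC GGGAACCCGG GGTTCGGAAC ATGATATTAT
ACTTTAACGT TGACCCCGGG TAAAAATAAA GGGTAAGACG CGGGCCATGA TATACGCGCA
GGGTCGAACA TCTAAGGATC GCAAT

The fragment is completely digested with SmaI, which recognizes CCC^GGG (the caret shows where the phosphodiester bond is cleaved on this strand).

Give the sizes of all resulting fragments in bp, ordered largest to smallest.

150, 68, 39, 8 bp

SmaI sites (CCCGGG) start at positions 148, 156, 195.
SmaI cuts after base 3 of each site, so after positions 150, 158, 197.
Linear molecule, 3 cuts → 4 fragments:
  1–150 → 150 bp
  151–158 → 8 bp
  159–197 → 39 bp
  198–265 → 68 bp
Sorted largest to smallest: 150, 68, 39, 8 bp.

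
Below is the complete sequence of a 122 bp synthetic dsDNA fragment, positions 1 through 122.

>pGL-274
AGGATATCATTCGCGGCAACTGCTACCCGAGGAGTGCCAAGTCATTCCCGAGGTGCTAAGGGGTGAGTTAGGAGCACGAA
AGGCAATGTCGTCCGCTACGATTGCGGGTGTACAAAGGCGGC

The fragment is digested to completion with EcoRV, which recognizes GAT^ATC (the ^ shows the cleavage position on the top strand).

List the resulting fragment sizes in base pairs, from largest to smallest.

The EcoRV site (GATATC) starts at position 3.
EcoRV cuts after base 3 of each site, so after position 5.
Linear molecule, 1 cut → 2 fragments:
  1–5 → 5 bp
  6–122 → 117 bp
Sorted largest to smallest: 117, 5 bp.

117, 5 bp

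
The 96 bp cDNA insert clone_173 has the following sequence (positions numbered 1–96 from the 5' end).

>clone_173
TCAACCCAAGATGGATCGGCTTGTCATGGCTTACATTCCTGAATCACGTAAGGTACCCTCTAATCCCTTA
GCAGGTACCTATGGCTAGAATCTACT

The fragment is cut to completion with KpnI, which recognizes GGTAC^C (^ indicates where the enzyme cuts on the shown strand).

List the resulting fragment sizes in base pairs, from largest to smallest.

KpnI sites (GGTACC) start at positions 52, 74.
KpnI cuts after base 5 of each site (before the last base), so after positions 56, 78.
Linear molecule, 2 cuts → 3 fragments:
  1–56 → 56 bp
  57–78 → 22 bp
  79–96 → 18 bp
Sorted largest to smallest: 56, 22, 18 bp.

56, 22, 18 bp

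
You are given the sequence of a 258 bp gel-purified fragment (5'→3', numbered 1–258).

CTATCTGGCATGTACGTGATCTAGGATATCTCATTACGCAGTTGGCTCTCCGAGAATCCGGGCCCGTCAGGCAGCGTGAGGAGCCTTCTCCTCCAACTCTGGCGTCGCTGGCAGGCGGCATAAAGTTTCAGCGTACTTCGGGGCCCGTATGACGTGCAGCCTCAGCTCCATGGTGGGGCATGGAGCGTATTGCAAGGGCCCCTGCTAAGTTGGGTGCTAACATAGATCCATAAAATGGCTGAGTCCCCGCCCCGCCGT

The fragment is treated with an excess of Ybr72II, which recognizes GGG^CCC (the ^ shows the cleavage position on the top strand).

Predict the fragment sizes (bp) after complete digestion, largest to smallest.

Ybr72II sites (GGGCCC) start at positions 60, 141, 196.
Ybr72II cuts after base 3 of each site, so after positions 62, 143, 198.
Linear molecule, 3 cuts → 4 fragments:
  1–62 → 62 bp
  63–143 → 81 bp
  144–198 → 55 bp
  199–258 → 60 bp
Sorted largest to smallest: 81, 62, 60, 55 bp.

81, 62, 60, 55 bp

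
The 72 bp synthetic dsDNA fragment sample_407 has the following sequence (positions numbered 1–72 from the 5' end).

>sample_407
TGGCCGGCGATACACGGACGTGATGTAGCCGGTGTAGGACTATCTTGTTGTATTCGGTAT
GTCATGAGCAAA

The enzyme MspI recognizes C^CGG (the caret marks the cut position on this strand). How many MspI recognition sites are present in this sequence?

CCGG occurs starting at positions 4, 29.
MspI cuts at 2 sites.

2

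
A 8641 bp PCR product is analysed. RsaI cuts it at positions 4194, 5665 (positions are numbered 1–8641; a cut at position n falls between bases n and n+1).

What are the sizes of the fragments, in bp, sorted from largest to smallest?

Linear molecule, 2 cuts → 3 fragments:
  4194 − 0 = 4194 bp
  5665 − 4194 = 1471 bp
  8641 − 5665 = 2976 bp
Sorted largest to smallest: 4194, 2976, 1471 bp.

4194, 2976, 1471 bp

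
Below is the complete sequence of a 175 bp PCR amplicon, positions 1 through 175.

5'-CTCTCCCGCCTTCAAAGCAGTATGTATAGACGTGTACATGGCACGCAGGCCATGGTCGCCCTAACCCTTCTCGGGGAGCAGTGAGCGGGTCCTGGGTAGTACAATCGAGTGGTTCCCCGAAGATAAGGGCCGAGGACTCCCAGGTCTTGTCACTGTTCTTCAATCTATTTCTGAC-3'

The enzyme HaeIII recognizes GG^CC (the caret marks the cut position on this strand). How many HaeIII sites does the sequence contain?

2

GGCC occurs starting at positions 48, 128.
HaeIII cuts at 2 sites.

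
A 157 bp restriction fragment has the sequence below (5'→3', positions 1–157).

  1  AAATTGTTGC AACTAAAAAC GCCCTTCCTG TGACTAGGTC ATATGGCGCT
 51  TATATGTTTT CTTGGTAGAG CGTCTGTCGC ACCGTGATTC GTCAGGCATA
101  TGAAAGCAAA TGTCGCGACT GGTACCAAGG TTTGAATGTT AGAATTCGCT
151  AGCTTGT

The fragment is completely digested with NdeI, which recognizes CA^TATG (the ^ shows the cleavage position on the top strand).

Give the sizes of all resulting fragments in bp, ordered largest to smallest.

NdeI sites (CATATG) start at positions 40, 97.
NdeI cuts after base 2 of each site, so after positions 41, 98.
Linear molecule, 2 cuts → 3 fragments:
  1–41 → 41 bp
  42–98 → 57 bp
  99–157 → 59 bp
Sorted largest to smallest: 59, 57, 41 bp.

59, 57, 41 bp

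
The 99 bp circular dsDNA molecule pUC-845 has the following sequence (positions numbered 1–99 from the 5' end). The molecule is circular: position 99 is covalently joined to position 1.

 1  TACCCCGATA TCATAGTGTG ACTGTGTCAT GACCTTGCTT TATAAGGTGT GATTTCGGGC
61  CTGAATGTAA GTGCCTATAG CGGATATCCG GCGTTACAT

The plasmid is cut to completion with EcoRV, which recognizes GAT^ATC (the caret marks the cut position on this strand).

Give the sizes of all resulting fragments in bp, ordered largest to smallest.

EcoRV sites (GATATC) start at positions 7, 83.
EcoRV cuts after base 3 of each site, so after positions 9, 85.
Circular molecule, 2 cuts → 2 fragments:
  10–85 → 76 bp
  86–99 then 1–9 → 14 + 9 = 23 bp
Sorted largest to smallest: 76, 23 bp.

76, 23 bp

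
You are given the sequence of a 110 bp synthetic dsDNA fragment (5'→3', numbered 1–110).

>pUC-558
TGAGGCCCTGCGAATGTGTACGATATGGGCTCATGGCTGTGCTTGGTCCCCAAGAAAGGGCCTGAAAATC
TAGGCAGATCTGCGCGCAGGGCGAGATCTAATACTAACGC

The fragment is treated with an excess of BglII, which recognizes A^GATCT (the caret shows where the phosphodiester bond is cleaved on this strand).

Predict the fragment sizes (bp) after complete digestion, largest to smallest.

BglII sites (AGATCT) start at positions 76, 94.
BglII cuts after the first base of each site, so after positions 76, 94.
Linear molecule, 2 cuts → 3 fragments:
  1–76 → 76 bp
  77–94 → 18 bp
  95–110 → 16 bp
Sorted largest to smallest: 76, 18, 16 bp.

76, 18, 16 bp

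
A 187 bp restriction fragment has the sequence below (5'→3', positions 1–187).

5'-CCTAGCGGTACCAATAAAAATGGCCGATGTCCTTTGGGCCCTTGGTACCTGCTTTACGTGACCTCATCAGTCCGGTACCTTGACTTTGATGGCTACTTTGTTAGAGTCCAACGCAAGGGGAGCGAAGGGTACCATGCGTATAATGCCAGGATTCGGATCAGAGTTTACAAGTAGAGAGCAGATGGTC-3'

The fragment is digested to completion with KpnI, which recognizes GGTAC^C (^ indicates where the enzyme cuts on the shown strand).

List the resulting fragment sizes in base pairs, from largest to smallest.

55, 54, 37, 30, 11 bp

KpnI sites (GGTACC) start at positions 7, 44, 74, 128.
KpnI cuts after base 5 of each site (before the last base), so after positions 11, 48, 78, 132.
Linear molecule, 4 cuts → 5 fragments:
  1–11 → 11 bp
  12–48 → 37 bp
  49–78 → 30 bp
  79–132 → 54 bp
  133–187 → 55 bp
Sorted largest to smallest: 55, 54, 37, 30, 11 bp.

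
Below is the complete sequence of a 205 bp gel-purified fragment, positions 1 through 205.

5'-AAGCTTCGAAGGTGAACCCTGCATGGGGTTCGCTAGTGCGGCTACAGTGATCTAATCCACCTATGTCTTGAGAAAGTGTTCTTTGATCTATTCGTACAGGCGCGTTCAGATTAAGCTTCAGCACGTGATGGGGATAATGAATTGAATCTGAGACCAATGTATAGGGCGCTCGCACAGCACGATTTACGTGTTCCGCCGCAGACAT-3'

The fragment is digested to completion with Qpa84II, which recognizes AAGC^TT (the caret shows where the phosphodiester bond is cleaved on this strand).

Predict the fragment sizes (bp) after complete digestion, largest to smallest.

112, 89, 4 bp

Qpa84II sites (AAGCTT) start at positions 1, 113.
Qpa84II cuts after base 4 of each site, so after positions 4, 116.
Linear molecule, 2 cuts → 3 fragments:
  1–4 → 4 bp
  5–116 → 112 bp
  117–205 → 89 bp
Sorted largest to smallest: 112, 89, 4 bp.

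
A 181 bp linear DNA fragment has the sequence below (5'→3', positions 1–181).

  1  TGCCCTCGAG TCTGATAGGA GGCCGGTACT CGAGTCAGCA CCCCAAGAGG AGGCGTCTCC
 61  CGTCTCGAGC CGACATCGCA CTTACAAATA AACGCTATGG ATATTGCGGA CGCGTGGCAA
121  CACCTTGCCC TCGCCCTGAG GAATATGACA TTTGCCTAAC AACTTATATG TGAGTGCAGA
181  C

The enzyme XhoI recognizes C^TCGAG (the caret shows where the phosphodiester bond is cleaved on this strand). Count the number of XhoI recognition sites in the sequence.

CTCGAG occurs starting at positions 5, 29, 64.
XhoI cuts at 3 sites.

3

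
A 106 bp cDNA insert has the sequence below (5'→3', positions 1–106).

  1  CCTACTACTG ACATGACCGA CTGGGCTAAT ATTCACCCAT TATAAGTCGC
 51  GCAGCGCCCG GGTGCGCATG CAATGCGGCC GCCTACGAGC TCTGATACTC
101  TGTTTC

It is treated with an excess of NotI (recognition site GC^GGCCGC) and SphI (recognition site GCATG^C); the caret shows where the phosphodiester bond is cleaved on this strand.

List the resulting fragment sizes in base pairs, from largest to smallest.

The NotI site (GCGGCCGC) starts at position 75.
NotI cuts after base 2 of each site, so after position 76.
The SphI site (GCATGC) starts at position 66.
SphI cuts after base 5 of each site (before the last base), so after position 70.
Combined cut positions: 70, 76.
Linear molecule, 2 cuts → 3 fragments:
  1–70 → 70 bp
  71–76 → 6 bp
  77–106 → 30 bp
Sorted largest to smallest: 70, 30, 6 bp.

70, 30, 6 bp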